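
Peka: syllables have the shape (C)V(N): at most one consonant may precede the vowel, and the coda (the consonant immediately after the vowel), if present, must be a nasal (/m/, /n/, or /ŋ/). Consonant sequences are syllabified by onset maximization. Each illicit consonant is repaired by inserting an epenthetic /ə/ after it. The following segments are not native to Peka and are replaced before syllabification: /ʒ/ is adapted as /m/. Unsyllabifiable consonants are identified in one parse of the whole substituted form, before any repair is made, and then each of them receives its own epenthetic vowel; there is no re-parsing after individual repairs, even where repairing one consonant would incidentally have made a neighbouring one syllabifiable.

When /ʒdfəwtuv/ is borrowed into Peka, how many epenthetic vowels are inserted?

After substitution the input is /mdfəwtuv/.
The unsyllabifiable consonants are /m/, /d/, /w/, /v/; each receives one epenthetic vowel.

4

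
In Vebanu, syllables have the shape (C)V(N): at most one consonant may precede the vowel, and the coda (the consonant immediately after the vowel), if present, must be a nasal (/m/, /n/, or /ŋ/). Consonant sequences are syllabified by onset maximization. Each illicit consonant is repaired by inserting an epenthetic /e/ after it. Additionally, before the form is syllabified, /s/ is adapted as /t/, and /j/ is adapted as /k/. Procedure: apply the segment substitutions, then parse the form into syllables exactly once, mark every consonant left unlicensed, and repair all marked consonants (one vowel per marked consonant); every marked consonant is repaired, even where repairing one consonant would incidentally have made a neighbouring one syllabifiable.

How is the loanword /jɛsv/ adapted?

kɛteve

Substitution: /j/ → /k/, /s/ → /t/, giving /kɛtv/.
Under (C)V(N), the unsyllabifiable consonants are /t/, /v/ (only a nasal (/m/, /n/, or /ŋ/) is licensed in coda position; onsets are limited to one consonant).
Epenthesis after each stranded consonant: /t/ → /te/, /v/ → /ve/.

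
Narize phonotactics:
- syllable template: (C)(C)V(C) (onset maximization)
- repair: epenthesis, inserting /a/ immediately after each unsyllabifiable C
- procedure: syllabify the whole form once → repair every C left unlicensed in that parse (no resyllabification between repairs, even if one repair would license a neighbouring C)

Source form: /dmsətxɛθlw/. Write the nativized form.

damsətxɛθlawa

The consonants /d/, /l/, /w/ cannot be parsed into a legal (C)(C)V(C) syllable (at most one coda consonant is licensed; onsets may contain at most 2 consonants).
Inserting the epenthetic vowel yields /d/ → /da/, /l/ → /la/, /w/ → /wa/.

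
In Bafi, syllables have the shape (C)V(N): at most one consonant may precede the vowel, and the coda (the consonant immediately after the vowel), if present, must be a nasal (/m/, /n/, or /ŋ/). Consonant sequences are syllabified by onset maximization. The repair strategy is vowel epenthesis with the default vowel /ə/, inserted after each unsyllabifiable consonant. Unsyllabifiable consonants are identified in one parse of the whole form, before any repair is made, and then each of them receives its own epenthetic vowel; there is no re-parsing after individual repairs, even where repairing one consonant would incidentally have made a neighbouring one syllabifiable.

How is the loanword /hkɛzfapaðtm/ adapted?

Under (C)V(N), the unsyllabifiable consonants are /h/, /z/, /ð/, /t/, /m/ (only a nasal (/m/, /n/, or /ŋ/) is licensed in coda position; onsets are limited to one consonant).
Each unlicensed consonant becomes the onset of a new syllable: /h/ → /hə/, /z/ → /zə/, /ð/ → /ðə/, /t/ → /tə/, /m/ → /mə/.

həkɛzəfapaðətəmə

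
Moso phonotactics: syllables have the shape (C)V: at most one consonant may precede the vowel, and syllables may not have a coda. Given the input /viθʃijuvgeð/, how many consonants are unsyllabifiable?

The consonants /θ/, /v/, /ð/ cannot be parsed into a legal (C)V syllable (no codas are permitted; onsets are limited to one consonant).

3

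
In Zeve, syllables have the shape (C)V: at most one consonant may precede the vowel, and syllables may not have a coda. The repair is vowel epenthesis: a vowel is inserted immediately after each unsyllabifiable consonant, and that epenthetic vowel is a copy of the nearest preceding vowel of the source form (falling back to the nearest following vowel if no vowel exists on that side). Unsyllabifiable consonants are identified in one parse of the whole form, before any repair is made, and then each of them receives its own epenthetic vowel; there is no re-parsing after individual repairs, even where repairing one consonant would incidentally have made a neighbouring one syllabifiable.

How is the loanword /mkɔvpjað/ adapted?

mɔkɔvɔpɔjaða

Under (C)V, the unsyllabifiable consonants are /m/, /v/, /p/, /ð/ (no codas are permitted; onsets are limited to one consonant).
Inserting the epenthetic vowel yields /m/ → /mɔ/, /v/ → /vɔ/, /p/ → /pɔ/, /ð/ → /ða/.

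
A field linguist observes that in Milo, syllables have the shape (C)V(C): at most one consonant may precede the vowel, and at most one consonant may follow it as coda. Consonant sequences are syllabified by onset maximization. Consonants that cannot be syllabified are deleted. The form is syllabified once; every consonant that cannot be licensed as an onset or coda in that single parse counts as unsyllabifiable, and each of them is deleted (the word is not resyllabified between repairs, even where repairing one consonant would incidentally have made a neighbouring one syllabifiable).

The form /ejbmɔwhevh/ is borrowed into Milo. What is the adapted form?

Syllabifying with onset maximization leaves /b/, /h/ stranded (at most one coda consonant is licensed; onsets are limited to one consonant).
Deletion applies to /b/, /h/.

ejmɔwhev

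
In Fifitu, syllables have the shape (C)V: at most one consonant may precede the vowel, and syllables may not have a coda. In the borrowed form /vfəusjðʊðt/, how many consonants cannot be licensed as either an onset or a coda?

5

Under (C)V, the unsyllabifiable consonants are /v/, /s/, /j/, /ð/, /t/ (no codas are permitted; onsets are limited to one consonant).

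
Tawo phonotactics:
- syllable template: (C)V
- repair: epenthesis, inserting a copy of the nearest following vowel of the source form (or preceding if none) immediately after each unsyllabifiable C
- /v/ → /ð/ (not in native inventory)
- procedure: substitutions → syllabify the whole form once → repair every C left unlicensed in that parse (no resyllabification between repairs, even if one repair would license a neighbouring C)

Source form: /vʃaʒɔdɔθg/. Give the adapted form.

ðaʃaʒɔdɔθɔgɔ

Substitution: /v/ → /ð/, giving /ðʃaʒɔdɔθg/.
Syllabifying with onset maximization leaves /ð/, /θ/, /g/ stranded (no codas are permitted; onsets are limited to one consonant).
Inserting the epenthetic vowel yields /ð/ → /ða/, /θ/ → /θɔ/, /g/ → /gɔ/.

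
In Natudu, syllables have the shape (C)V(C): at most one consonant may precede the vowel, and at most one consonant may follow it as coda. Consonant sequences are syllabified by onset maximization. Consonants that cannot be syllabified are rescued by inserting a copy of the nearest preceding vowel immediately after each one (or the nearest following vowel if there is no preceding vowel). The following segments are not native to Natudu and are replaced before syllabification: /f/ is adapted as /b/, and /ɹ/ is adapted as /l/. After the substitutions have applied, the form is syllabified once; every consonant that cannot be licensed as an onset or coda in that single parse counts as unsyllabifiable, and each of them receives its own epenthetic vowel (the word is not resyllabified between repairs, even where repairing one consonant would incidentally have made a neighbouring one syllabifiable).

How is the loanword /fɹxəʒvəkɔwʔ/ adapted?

bələxəʒvəkɔwʔɔ

Substitution: /f/ → /b/, /ɹ/ → /l/, giving /blxəʒvəkɔwʔ/.
The consonants /b/, /l/, /ʔ/ cannot be parsed into a legal (C)V(C) syllable (at most one coda consonant is licensed; onsets are limited to one consonant).
Inserting the epenthetic vowel yields /b/ → /bə/, /l/ → /lə/, /ʔ/ → /ʔɔ/.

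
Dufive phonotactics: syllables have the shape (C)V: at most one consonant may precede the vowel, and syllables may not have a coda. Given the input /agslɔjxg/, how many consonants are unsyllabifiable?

5

Under (C)V, the unsyllabifiable consonants are /g/, /s/, /j/, /x/, /g/ (no codas are permitted; onsets are limited to one consonant).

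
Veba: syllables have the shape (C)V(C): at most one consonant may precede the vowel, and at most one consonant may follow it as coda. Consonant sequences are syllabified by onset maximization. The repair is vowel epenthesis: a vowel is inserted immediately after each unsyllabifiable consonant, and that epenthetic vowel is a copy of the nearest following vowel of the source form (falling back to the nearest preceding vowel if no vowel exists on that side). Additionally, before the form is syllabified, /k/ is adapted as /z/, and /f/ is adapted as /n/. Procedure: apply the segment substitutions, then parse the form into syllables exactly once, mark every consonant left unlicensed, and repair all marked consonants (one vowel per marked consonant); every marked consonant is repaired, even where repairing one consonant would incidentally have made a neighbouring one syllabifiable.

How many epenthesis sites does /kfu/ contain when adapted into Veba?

1

After substitution the input is /znu/.
The unsyllabifiable consonants are /z/; each receives one epenthetic vowel.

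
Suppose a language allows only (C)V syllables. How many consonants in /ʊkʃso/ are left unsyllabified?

Syllabifying with onset maximization leaves /k/, /ʃ/ stranded (no codas are permitted; onsets are limited to one consonant).

2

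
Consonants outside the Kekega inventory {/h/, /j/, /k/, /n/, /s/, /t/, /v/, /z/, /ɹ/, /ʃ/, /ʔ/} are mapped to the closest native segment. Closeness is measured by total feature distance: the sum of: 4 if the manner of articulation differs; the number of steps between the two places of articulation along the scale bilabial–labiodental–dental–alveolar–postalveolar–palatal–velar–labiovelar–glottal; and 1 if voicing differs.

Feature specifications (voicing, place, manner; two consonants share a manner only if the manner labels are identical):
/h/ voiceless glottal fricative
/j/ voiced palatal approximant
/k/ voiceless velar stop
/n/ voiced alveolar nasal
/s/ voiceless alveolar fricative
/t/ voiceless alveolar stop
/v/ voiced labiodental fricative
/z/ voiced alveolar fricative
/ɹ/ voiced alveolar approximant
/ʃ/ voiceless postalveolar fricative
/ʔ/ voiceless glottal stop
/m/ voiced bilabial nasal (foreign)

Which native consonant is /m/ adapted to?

n

/n/ is closest: same manner (nasal), place distance 3 (bilabial→alveolar), same voicing; total 3. Next closest is /v/ at distance 5.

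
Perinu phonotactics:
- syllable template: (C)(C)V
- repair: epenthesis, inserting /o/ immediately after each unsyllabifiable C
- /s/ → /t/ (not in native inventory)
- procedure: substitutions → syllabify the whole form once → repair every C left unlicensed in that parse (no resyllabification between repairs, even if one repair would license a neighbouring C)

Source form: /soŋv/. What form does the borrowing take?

Substitution: /s/ → /t/, giving /toŋv/.
Under (C)(C)V, the unsyllabifiable consonants are /ŋ/, /v/ (no codas are permitted; onsets may contain at most 2 consonants).
Each unlicensed consonant becomes the onset of a new syllable: /ŋ/ → /ŋo/, /v/ → /vo/.

toŋovo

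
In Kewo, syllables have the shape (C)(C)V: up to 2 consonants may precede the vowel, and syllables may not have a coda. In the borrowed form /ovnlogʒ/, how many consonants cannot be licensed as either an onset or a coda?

Under (C)(C)V, the unsyllabifiable consonants are /v/, /g/, /ʒ/ (no codas are permitted; onsets may contain at most 2 consonants).

3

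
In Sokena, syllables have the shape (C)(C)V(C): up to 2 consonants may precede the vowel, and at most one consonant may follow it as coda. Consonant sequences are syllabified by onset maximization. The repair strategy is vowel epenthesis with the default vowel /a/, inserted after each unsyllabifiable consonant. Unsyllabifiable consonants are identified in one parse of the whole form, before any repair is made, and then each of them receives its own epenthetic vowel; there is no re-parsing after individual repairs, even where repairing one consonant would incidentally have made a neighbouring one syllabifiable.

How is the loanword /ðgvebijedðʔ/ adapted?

The consonants /ð/, /ð/, /ʔ/ cannot be parsed into a legal (C)(C)V(C) syllable (at most one coda consonant is licensed; onsets may contain at most 2 consonants).
Epenthesis after each stranded consonant: /ð/ → /ða/, /ð/ → /ða/, /ʔ/ → /ʔa/.

ðagvebijedðaʔa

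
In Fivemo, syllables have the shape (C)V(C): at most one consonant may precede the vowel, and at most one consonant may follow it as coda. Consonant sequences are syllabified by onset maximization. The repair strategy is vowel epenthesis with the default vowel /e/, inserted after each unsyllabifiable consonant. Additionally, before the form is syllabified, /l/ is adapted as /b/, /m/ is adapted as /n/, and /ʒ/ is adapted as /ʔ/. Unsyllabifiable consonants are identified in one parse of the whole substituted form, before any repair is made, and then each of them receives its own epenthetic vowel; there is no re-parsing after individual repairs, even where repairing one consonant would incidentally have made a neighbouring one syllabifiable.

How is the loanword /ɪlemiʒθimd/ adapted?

Substitution: /l/ → /b/, /m/ → /n/, /ʒ/ → /ʔ/, giving /ɪbeniʔθind/.
Syllabifying with onset maximization leaves /d/ stranded (at most one coda consonant is licensed; onsets are limited to one consonant).
Each unlicensed consonant becomes the onset of a new syllable: /d/ → /de/.

ɪbeniʔθinde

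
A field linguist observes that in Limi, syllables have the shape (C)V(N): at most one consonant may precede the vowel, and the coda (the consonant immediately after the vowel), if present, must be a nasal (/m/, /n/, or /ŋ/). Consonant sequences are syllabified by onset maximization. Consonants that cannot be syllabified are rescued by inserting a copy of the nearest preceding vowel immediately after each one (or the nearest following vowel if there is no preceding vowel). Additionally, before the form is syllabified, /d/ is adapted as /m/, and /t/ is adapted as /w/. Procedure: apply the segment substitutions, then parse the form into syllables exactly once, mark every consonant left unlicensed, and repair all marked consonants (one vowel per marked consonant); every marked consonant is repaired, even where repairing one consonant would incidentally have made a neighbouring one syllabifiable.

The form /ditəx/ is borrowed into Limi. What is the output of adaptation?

Substitution: /d/ → /m/, /t/ → /w/, giving /miwəx/.
The consonants /x/ cannot be parsed into a legal (C)V(N) syllable (only a nasal (/m/, /n/, or /ŋ/) is licensed in coda position; onsets are limited to one consonant).
Inserting the epenthetic vowel yields /x/ → /xə/.

miwəxə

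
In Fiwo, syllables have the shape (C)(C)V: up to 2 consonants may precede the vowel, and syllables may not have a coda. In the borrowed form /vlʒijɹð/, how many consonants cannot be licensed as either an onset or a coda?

Syllabifying with onset maximization leaves /v/, /j/, /ɹ/, /ð/ stranded (no codas are permitted; onsets may contain at most 2 consonants).

4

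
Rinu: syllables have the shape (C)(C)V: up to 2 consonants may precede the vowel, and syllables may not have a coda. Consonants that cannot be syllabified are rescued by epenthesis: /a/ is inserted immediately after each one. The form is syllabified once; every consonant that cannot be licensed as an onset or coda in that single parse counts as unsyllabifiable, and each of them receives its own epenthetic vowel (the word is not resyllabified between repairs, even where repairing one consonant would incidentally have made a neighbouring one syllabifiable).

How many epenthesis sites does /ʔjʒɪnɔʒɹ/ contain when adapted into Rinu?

The unsyllabifiable consonants are /ʔ/, /ʒ/, /ɹ/; each receives one epenthetic vowel.

3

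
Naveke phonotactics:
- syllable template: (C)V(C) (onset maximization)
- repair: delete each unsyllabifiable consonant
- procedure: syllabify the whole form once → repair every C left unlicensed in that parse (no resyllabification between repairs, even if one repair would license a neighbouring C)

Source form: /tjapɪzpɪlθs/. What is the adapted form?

japɪzpɪl

Under (C)V(C), the unsyllabifiable consonants are /t/, /θ/, /s/ (at most one coda consonant is licensed; onsets are limited to one consonant).
Each unlicensed consonant is deleted: /t/, /θ/, /s/.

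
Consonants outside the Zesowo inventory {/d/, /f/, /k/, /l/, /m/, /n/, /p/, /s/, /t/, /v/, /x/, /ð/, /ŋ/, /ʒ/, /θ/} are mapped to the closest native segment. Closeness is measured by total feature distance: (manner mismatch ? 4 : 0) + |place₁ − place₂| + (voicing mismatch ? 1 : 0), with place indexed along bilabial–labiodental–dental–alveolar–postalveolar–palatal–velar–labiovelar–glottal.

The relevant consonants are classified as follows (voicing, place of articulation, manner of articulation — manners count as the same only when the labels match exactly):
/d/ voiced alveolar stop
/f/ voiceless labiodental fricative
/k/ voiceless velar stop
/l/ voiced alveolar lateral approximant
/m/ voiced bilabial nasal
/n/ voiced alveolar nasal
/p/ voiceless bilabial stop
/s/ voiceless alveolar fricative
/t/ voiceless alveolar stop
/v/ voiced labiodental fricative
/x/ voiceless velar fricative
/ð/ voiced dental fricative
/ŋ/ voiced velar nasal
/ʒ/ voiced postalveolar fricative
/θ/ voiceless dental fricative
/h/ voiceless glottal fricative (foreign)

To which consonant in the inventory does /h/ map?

/x/ is closest: same manner (fricative), place distance 2 (glottal→velar), same voicing; total 2. Next closest is /s/ at distance 5.

x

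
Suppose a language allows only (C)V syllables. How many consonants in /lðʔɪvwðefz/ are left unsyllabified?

Syllabifying with onset maximization leaves /l/, /ð/, /v/, /w/, /f/, /z/ stranded (no codas are permitted; onsets are limited to one consonant).

6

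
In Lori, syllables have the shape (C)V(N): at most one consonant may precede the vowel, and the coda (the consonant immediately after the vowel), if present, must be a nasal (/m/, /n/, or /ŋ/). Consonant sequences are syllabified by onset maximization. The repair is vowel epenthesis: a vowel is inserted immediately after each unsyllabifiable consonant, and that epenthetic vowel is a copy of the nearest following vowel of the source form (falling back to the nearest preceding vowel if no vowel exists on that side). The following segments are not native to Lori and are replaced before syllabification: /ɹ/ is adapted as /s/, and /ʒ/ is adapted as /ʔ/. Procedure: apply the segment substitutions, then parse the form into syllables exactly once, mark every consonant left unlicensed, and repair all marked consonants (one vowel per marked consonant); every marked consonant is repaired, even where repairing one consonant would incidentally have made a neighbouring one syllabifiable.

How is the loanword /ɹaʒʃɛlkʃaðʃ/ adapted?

saʔɛʃɛlakaʃaðaʃa

Substitution: /ɹ/ → /s/, /ʒ/ → /ʔ/, giving /saʔʃɛlkʃaðʃ/.
Syllabifying with onset maximization leaves /ʔ/, /l/, /k/, /ð/, /ʃ/ stranded (only a nasal (/m/, /n/, or /ŋ/) is licensed in coda position; onsets are limited to one consonant).
Each unlicensed consonant becomes the onset of a new syllable: /ʔ/ → /ʔɛ/, /l/ → /la/, /k/ → /ka/, /ð/ → /ða/, /ʃ/ → /ʃa/.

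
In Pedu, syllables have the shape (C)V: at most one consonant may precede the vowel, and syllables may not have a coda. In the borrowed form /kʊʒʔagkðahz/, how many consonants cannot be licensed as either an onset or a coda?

Syllabifying with onset maximization leaves /ʒ/, /g/, /k/, /h/, /z/ stranded (no codas are permitted; onsets are limited to one consonant).

5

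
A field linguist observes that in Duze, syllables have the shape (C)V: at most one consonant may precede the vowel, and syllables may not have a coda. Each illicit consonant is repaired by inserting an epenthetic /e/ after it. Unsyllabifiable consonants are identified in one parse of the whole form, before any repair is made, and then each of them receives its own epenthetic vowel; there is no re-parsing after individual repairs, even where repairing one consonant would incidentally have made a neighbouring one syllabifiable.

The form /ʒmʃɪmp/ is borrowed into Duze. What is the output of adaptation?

The consonants /ʒ/, /m/, /m/, /p/ cannot be parsed into a legal (C)V syllable (no codas are permitted; onsets are limited to one consonant).
Epenthesis after each stranded consonant: /ʒ/ → /ʒe/, /m/ → /me/, /m/ → /me/, /p/ → /pe/.

ʒemeʃɪmepe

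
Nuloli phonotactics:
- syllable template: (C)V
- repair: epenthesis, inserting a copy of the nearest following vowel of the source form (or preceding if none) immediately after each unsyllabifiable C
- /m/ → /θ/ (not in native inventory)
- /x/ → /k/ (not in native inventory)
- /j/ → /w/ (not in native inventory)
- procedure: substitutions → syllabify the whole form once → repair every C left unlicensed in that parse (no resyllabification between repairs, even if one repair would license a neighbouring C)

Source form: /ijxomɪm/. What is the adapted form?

iwokoθɪθɪ

Substitution: /j/ → /w/, /x/ → /k/, /m/ → /θ/, giving /iwkoθɪθ/.
Under (C)V, the unsyllabifiable consonants are /w/, /θ/ (no codas are permitted; onsets are limited to one consonant).
Inserting the epenthetic vowel yields /w/ → /wo/, /θ/ → /θɪ/.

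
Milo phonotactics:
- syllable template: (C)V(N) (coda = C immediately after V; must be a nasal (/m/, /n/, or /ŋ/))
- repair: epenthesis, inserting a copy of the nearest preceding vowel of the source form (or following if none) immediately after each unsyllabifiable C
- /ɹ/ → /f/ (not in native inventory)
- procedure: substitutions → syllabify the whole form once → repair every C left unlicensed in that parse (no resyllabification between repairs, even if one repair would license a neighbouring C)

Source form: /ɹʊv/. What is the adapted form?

fʊvʊ

Substitution: /ɹ/ → /f/, giving /fʊv/.
The consonants /v/ cannot be parsed into a legal (C)V(N) syllable (only a nasal (/m/, /n/, or /ŋ/) is licensed in coda position; onsets are limited to one consonant).
Inserting the epenthetic vowel yields /v/ → /vʊ/.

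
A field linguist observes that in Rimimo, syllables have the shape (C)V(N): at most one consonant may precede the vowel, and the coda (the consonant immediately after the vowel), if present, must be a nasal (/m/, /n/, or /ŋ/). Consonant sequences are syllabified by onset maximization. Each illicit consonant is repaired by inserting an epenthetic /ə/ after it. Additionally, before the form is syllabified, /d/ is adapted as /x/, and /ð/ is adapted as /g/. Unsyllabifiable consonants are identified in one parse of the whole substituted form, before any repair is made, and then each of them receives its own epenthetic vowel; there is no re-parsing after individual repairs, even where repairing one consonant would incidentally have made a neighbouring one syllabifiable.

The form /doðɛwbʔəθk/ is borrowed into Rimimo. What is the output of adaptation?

xogɛwəbəʔəθəkə

Substitution: /d/ → /x/, /ð/ → /g/, giving /xogɛwbʔəθk/.
Under (C)V(N), the unsyllabifiable consonants are /w/, /b/, /θ/, /k/ (only a nasal (/m/, /n/, or /ŋ/) is licensed in coda position; onsets are limited to one consonant).
Each unlicensed consonant becomes the onset of a new syllable: /w/ → /wə/, /b/ → /bə/, /θ/ → /θə/, /k/ → /kə/.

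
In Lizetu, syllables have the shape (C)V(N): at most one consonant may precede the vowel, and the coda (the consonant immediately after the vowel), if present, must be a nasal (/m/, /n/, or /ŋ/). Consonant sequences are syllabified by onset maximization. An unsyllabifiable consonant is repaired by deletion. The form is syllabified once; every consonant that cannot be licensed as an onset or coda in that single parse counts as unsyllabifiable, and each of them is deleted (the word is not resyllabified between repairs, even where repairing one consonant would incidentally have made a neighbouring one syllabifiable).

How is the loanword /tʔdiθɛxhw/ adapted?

The consonants /t/, /ʔ/, /x/, /h/, /w/ cannot be parsed into a legal (C)V(N) syllable (only a nasal (/m/, /n/, or /ŋ/) is licensed in coda position; onsets are limited to one consonant).
Deletion applies to /t/, /ʔ/, /x/, /h/, /w/.

diθɛ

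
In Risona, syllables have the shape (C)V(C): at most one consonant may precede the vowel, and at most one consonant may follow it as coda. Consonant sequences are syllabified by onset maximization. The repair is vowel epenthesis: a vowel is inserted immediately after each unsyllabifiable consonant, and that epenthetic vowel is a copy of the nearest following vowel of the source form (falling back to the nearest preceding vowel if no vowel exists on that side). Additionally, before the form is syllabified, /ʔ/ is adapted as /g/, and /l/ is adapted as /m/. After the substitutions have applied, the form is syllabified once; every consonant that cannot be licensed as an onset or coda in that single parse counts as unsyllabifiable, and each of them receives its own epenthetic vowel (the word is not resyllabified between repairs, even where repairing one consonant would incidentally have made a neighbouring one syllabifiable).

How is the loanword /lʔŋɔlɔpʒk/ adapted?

mɔgɔŋɔmɔpʒɔkɔ

Substitution: /l/ → /m/, /ʔ/ → /g/, giving /mgŋɔmɔpʒk/.
The consonants /m/, /g/, /ʒ/, /k/ cannot be parsed into a legal (C)V(C) syllable (at most one coda consonant is licensed; onsets are limited to one consonant).
Epenthesis after each stranded consonant: /m/ → /mɔ/, /g/ → /gɔ/, /ʒ/ → /ʒɔ/, /k/ → /kɔ/.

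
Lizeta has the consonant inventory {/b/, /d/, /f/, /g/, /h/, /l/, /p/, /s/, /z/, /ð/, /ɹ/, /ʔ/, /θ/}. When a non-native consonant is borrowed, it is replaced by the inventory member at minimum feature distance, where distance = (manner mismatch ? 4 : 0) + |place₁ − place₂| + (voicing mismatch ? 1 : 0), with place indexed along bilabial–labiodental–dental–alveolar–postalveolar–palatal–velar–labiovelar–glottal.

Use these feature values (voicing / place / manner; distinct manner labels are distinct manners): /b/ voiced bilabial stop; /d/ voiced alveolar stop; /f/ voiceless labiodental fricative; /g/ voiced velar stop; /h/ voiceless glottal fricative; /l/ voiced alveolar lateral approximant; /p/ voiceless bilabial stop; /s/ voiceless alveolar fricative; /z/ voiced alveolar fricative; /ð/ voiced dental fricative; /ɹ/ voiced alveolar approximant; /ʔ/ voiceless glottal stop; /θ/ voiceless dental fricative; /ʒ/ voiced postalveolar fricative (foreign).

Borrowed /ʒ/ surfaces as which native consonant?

z

/z/ is closest: same manner (fricative), place distance 1 (postalveolar→alveolar), same voicing; total 1. Next closest is /s/ at distance 2.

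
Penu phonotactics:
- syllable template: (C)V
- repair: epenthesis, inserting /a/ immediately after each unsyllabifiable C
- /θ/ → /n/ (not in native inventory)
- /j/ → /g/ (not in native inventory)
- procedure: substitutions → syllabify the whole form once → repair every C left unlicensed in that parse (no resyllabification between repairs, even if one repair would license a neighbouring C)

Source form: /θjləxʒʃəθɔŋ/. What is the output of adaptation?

Substitution: /θ/ → /n/, /j/ → /g/, giving /ngləxʒʃənɔŋ/.
Syllabifying with onset maximization leaves /n/, /g/, /x/, /ʒ/, /ŋ/ stranded (no codas are permitted; onsets are limited to one consonant).
Epenthesis after each stranded consonant: /n/ → /na/, /g/ → /ga/, /x/ → /xa/, /ʒ/ → /ʒa/, /ŋ/ → /ŋa/.

nagaləxaʒaʃənɔŋa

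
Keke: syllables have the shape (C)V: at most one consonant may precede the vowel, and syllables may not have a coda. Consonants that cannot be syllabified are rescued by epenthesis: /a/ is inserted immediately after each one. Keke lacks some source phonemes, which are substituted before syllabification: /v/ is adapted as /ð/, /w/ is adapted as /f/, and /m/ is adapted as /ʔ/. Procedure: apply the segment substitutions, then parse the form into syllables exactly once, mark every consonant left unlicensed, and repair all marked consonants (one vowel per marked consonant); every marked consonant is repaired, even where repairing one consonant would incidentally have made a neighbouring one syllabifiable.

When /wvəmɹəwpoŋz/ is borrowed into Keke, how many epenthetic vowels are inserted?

5

After substitution the input is /fðəʔɹəfpoŋz/.
The unsyllabifiable consonants are /f/, /ʔ/, /f/, /ŋ/, /z/; each receives one epenthetic vowel.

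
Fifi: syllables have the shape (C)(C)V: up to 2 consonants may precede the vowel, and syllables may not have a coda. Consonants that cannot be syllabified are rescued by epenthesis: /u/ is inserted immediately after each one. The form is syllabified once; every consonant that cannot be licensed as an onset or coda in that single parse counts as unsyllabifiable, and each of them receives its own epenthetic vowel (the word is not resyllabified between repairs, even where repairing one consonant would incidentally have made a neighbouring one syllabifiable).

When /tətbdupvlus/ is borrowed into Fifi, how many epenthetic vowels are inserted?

3

The unsyllabifiable consonants are /t/, /p/, /s/; each receives one epenthetic vowel.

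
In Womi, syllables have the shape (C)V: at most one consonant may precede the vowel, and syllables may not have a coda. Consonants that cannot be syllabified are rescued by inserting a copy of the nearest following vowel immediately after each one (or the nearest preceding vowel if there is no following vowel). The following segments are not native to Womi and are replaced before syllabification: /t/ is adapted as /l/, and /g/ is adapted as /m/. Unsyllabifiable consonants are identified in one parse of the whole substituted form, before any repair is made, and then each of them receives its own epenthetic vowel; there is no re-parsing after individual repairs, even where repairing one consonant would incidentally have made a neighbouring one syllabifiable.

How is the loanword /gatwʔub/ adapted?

maluwuʔubu

Substitution: /g/ → /m/, /t/ → /l/, giving /malwʔub/.
Syllabifying with onset maximization leaves /l/, /w/, /b/ stranded (no codas are permitted; onsets are limited to one consonant).
Each unlicensed consonant becomes the onset of a new syllable: /l/ → /lu/, /w/ → /wu/, /b/ → /bu/.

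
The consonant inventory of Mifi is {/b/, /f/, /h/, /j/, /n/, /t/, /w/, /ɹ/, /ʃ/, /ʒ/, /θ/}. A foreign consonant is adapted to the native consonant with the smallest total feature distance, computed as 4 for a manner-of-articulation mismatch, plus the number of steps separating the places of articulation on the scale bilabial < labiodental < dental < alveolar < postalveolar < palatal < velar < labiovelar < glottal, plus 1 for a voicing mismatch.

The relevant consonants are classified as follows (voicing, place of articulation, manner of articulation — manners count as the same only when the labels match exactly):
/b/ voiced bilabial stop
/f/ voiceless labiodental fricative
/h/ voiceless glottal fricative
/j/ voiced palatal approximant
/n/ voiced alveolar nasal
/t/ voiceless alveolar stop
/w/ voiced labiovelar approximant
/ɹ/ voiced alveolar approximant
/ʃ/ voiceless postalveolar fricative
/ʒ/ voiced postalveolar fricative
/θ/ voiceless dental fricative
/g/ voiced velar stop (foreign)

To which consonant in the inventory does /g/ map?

t

/t/ is closest: same manner (stop), place distance 3 (velar→alveolar), voicing differs (+1); total 4. Next closest is /j/ at distance 5.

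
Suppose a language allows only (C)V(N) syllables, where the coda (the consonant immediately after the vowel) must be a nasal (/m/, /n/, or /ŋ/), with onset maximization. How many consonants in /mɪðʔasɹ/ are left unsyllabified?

3

Syllabifying with onset maximization leaves /ð/, /s/, /ɹ/ stranded (only a nasal (/m/, /n/, or /ŋ/) is licensed in coda position; onsets are limited to one consonant).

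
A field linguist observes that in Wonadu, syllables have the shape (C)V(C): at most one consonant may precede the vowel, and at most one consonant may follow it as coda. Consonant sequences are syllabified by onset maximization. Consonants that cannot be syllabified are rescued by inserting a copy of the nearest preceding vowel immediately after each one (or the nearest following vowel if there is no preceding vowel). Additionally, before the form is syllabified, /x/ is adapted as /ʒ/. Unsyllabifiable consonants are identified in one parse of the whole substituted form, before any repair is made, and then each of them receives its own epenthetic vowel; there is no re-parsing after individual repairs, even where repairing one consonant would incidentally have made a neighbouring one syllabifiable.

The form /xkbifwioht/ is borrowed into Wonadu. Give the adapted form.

ʒikibifwiohto

Substitution: /x/ → /ʒ/, giving /ʒkbifwioht/.
Under (C)V(C), the unsyllabifiable consonants are /ʒ/, /k/, /t/ (at most one coda consonant is licensed; onsets are limited to one consonant).
Each unlicensed consonant becomes the onset of a new syllable: /ʒ/ → /ʒi/, /k/ → /ki/, /t/ → /to/.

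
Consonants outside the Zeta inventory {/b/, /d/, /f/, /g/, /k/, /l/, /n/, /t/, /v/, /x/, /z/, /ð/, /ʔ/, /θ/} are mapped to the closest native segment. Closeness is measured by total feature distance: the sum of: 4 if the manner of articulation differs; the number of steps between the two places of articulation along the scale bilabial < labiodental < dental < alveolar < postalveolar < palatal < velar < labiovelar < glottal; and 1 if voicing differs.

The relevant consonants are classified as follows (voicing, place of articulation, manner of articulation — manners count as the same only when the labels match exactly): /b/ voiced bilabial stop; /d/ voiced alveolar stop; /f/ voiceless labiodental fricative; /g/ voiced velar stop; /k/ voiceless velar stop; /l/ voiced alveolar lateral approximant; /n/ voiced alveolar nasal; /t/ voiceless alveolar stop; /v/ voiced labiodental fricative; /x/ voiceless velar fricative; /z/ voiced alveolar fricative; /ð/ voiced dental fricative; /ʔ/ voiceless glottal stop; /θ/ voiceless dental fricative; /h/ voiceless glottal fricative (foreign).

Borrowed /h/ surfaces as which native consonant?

/x/ is closest: same manner (fricative), place distance 2 (glottal→velar), same voicing; total 2. Next closest is /ʔ/ at distance 4.

x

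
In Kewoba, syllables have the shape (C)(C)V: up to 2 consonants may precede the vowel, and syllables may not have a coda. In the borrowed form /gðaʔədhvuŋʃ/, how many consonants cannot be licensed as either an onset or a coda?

Syllabifying with onset maximization leaves /d/, /ŋ/, /ʃ/ stranded (no codas are permitted; onsets may contain at most 2 consonants).

3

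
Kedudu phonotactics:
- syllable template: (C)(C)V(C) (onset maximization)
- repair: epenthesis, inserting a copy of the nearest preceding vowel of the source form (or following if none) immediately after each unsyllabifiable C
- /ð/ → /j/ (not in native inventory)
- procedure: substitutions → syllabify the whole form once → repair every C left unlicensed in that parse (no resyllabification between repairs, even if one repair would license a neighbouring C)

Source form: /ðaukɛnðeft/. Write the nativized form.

Substitution: /ð/ → /j/, giving /jaukɛnjeft/.
Under (C)(C)V(C), the unsyllabifiable consonants are /t/ (at most one coda consonant is licensed; onsets may contain at most 2 consonants).
Inserting the epenthetic vowel yields /t/ → /te/.

jaukɛnjefte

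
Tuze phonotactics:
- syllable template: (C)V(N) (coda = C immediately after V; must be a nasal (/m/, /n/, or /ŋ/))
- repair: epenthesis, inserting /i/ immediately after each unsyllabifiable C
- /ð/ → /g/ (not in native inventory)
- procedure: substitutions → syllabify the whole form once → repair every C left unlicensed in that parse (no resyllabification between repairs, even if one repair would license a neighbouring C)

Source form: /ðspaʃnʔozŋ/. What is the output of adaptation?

gisipaʃiniʔoziŋi

Substitution: /ð/ → /g/, giving /gspaʃnʔozŋ/.
The consonants /g/, /s/, /ʃ/, /n/, /z/, /ŋ/ cannot be parsed into a legal (C)V(N) syllable (only a nasal (/m/, /n/, or /ŋ/) is licensed in coda position; onsets are limited to one consonant).
Epenthesis after each stranded consonant: /g/ → /gi/, /s/ → /si/, /ʃ/ → /ʃi/, /n/ → /ni/, /z/ → /zi/, /ŋ/ → /ŋi/.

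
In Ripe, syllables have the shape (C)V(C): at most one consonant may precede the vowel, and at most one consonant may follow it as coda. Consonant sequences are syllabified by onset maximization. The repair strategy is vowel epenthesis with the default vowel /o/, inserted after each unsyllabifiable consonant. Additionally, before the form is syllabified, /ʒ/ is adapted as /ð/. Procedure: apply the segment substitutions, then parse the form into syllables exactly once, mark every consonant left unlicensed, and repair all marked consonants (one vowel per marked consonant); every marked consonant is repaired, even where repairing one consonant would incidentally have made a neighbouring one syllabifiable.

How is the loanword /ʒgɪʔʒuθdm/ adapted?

Substitution: /ʒ/ → /ð/, giving /ðgɪʔðuθdm/.
Syllabifying with onset maximization leaves /ð/, /d/, /m/ stranded (at most one coda consonant is licensed; onsets are limited to one consonant).
Epenthesis after each stranded consonant: /ð/ → /ðo/, /d/ → /do/, /m/ → /mo/.

ðogɪʔðuθdomo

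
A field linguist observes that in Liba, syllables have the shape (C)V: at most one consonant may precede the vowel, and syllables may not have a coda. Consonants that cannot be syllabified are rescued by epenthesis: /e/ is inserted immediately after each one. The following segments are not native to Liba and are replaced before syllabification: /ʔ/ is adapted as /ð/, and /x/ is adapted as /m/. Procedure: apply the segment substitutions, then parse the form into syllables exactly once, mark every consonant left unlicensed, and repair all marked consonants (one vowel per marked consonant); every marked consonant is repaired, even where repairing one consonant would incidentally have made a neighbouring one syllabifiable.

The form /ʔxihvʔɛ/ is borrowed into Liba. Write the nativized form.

Substitution: /ʔ/ → /ð/, /x/ → /m/, giving /ðmihvðɛ/.
The consonants /ð/, /h/, /v/ cannot be parsed into a legal (C)V syllable (no codas are permitted; onsets are limited to one consonant).
Each unlicensed consonant becomes the onset of a new syllable: /ð/ → /ðe/, /h/ → /he/, /v/ → /ve/.

ðemiheveðɛ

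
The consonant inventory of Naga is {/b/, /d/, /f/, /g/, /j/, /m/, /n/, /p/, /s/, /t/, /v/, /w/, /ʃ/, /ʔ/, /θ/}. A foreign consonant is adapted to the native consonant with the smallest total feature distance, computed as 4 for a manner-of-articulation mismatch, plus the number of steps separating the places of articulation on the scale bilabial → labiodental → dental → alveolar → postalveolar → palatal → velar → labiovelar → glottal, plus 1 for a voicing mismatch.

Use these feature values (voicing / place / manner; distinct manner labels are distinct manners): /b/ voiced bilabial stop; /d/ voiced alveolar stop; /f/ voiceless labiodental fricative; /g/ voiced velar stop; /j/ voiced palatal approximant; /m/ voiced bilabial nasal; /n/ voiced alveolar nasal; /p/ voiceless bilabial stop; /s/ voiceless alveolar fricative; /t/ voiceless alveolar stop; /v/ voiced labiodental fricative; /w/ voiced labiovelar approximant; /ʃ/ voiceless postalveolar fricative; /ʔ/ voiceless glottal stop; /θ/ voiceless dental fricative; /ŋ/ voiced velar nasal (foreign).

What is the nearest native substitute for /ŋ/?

n

/n/ is closest: same manner (nasal), place distance 3 (velar→alveolar), same voicing; total 3. Next closest is /g/ at distance 4.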